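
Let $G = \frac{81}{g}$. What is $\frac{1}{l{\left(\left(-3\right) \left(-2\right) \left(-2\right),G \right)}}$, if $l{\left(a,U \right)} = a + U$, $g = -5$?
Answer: $- \frac{5}{141} \approx -0.035461$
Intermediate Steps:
$G = - \frac{81}{5}$ ($G = \frac{81}{-5} = 81 \left(- \frac{1}{5}\right) = - \frac{81}{5} \approx -16.2$)
$l{\left(a,U \right)} = U + a$
$\frac{1}{l{\left(\left(-3\right) \left(-2\right) \left(-2\right),G \right)}} = \frac{1}{- \frac{81}{5} + \left(-3\right) \left(-2\right) \left(-2\right)} = \frac{1}{- \frac{81}{5} + 6 \left(-2\right)} = \frac{1}{- \frac{81}{5} - 12} = \frac{1}{- \frac{141}{5}} = - \frac{5}{141}$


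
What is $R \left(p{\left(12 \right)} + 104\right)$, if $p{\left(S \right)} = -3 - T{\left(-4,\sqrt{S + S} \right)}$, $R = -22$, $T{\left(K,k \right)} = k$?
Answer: $-2222 + 44 \sqrt{6} \approx -2114.2$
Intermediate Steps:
$p{\left(S \right)} = -3 - \sqrt{2} \sqrt{S}$ ($p{\left(S \right)} = -3 - \sqrt{S + S} = -3 - \sqrt{2 S} = -3 - \sqrt{2} \sqrt{S}$)
$R \left(p{\left(12 \right)} + 104\right) = - 22 \left(\left(-3 - \sqrt{2} \sqrt{12}\right) + 104\right) = - 22 \left(\left(-3 - \sqrt{2} \cdot 2 \sqrt{3}\right) + 104\right) = - 22 \left(\left(-3 - 2 \sqrt{6}\right) + 104\right) = - 22 \left(101 - 2 \sqrt{6}\right) = -2222 + 44 \sqrt{6}$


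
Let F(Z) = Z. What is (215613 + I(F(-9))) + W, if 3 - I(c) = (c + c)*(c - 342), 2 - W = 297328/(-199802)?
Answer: 20909427964/99901 ≈ 2.0930e+5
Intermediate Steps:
W = 348466/99901 (W = 2 - 297328/(-199802) = 2 - 297328*(-1)/199802 = 2 - 1*(-148664/99901) = 2 + 148664/99901 = 348466/99901 ≈ 3.4881)
I(c) = 3 - 2*c*(-342 + c) (I(c) = 3 - (c + c)*(c - 342) = 3 - 2*c*(-342 + c))
(215613 + I(F(-9))) + W = (215613 + (3 - 2*(-9)² + 684*(-9))) + 348466/99901 = (215613 + (3 - 2*81 - 6156)) + 348466/99901 = (215613 + (3 - 162 - 6156)) + 348466/99901 = (215613 - 6315) + 348466/99901 = 209298 + 348466/99901 = 20909427964/99901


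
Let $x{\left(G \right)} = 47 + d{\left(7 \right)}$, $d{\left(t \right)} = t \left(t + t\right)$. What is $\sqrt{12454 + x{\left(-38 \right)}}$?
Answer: $\sqrt{12599} \approx 112.25$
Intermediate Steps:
$d{\left(t \right)} = 2 t^{2}$ ($d{\left(t \right)} = t 2 t = 2 t^{2}$)
$x{\left(G \right)} = 145$ ($x{\left(G \right)} = 47 + 2 \cdot 7^{2} = 47 + 2 \cdot 49 = 47 + 98 = 145$)
$\sqrt{12454 + x{\left(-38 \right)}} = \sqrt{12454 + 145} = \sqrt{12599}$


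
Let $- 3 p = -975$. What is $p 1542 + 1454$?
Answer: $502604$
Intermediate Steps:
$p = 325$ ($p = \left(- \frac{1}{3}\right) \left(-975\right) = 325$)
$p 1542 + 1454 = 325 \cdot 1542 + 1454 = 501150 + 1454 = 502604$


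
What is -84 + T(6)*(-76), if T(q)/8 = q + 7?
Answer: -7988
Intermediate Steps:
T(q) = 56 + 8*q (T(q) = 8*(q + 7) = 8*(7 + q) = 56 + 8*q)
-84 + T(6)*(-76) = -84 + (56 + 8*6)*(-76) = -84 + (56 + 48)*(-76) = -84 + 104*(-76) = -84 - 7904 = -7988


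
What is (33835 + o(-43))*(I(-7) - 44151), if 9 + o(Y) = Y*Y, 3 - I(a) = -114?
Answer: -1570912950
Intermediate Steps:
I(a) = 117 (I(a) = 3 - 1*(-114) = 3 + 114 = 117)
o(Y) = -9 + Y² (o(Y) = -9 + Y*Y = -9 + Y²)
(33835 + o(-43))*(I(-7) - 44151) = (33835 + (-9 + (-43)²))*(117 - 44151) = (33835 + (-9 + 1849))*(-44034) = (33835 + 1840)*(-44034) = 35675*(-44034) = -1570912950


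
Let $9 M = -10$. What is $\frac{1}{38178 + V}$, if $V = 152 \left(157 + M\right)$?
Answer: $\frac{9}{556858} \approx 1.6162 \cdot 10^{-5}$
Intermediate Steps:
$M = - \frac{10}{9}$ ($M = \frac{1}{9} \left(-10\right) = - \frac{10}{9} \approx -1.1111$)
$V = \frac{213256}{9}$ ($V = 152 \left(157 - \frac{10}{9}\right) = 152 \cdot \frac{1403}{9} = \frac{213256}{9} \approx 23695.0$)
$\frac{1}{38178 + V} = \frac{1}{38178 + \frac{213256}{9}} = \frac{1}{\frac{556858}{9}} = \frac{9}{556858}$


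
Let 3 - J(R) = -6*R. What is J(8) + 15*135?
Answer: 2076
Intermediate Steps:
J(R) = 3 + 6*R (J(R) = 3 - (-1)*6*R = 3 - (-6)*R = 3 + 6*R)
J(8) + 15*135 = (3 + 6*8) + 15*135 = (3 + 48) + 2025 = 51 + 2025 = 2076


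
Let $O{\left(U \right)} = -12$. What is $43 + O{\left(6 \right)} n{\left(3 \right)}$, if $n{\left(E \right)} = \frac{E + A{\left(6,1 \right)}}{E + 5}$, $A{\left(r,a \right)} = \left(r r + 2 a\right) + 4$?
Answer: $- \frac{49}{2} \approx -24.5$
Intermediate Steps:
$A{\left(r,a \right)} = 4 + r^{2} + 2 a$ ($A{\left(r,a \right)} = \left(r^{2} + 2 a\right) + 4 = 4 + r^{2} + 2 a$)
$n{\left(E \right)} = \frac{42 + E}{5 + E}$ ($n{\left(E \right)} = \frac{E + \left(4 + 6^{2} + 2 \cdot 1\right)}{E + 5} = \frac{E + \left(4 + 36 + 2\right)}{5 + E} = \frac{E + 42}{5 + E} = \frac{42 + E}{5 + E}$)
$43 + O{\left(6 \right)} n{\left(3 \right)} = 43 - 12 \frac{42 + 3}{5 + 3} = 43 - 12 \cdot \frac{1}{8} \cdot 45 = 43 - \frac{135}{2} = - \frac{49}{2}$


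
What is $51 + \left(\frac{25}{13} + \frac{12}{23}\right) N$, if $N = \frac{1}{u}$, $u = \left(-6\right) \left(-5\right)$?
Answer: $\frac{458201}{8970} \approx 51.081$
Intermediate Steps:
$u = 30$
$N = \frac{1}{30} \approx 0.033333$
$51 + \left(\frac{25}{13} + \frac{12}{23}\right) N = 51 + \left(\frac{25}{13} + \frac{12}{23}\right) \frac{1}{30} = 51 + \frac{731}{299} \cdot \frac{1}{30} = 51 + \frac{731}{8970} = \frac{458201}{8970}$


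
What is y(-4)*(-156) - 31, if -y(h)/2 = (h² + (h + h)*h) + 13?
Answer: 19001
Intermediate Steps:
y(h) = -26 - 6*h² (y(h) = -2*((h² + (h + h)*h) + 13) = -2*((h² + (2*h)*h) + 13) = -2*((h² + 2*h²) + 13) = -2*(3*h² + 13) = -2*(13 + 3*h²) = -26 - 6*h²)
y(-4)*(-156) - 31 = (-26 - 6*(-4)²)*(-156) - 31 = (-26 - 6*16)*(-156) - 31 = (-26 - 96)*(-156) - 31 = -122*(-156) - 31 = 19032 - 31 = 19001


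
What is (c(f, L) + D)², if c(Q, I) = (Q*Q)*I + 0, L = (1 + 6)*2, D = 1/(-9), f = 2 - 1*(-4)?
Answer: 20566225/81 ≈ 2.5390e+5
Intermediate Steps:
f = 6 (f = 2 + 4 = 6)
D = -⅑ ≈ -0.11111
L = 14 (L = 7*2 = 14)
c(Q, I) = I*Q² (c(Q, I) = Q²*I + 0 = I*Q² + 0 = I*Q²)
(c(f, L) + D)² = (14*6² - ⅑)² = (14*36 - ⅑)² = (504 - ⅑)² = (4535/9)² = 20566225/81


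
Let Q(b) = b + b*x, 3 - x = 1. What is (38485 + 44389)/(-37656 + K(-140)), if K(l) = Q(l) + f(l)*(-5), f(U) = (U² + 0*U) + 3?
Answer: -82874/136091 ≈ -0.60896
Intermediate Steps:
x = 2 (x = 3 - 1*1 = 3 - 1 = 2)
Q(b) = 3*b (Q(b) = b + b*2 = b + 2*b = 3*b)
f(U) = 3 + U² (f(U) = (U² + 0) + 3 = U² + 3 = 3 + U²)
K(l) = -15 - 5*l² + 3*l (K(l) = 3*l + (3 + l²)*(-5) = 3*l + (-15 - 5*l²) = -15 - 5*l² + 3*l)
(38485 + 44389)/(-37656 + K(-140)) = (38485 + 44389)/(-37656 + (-15 - 5*(-140)² + 3*(-140))) = 82874/(-37656 + (-15 - 5*19600 - 420)) = 82874/(-37656 + (-15 - 98000 - 420)) = 82874/(-37656 - 98435) = 82874/(-136091) = 82874*(-1/136091) = -82874/136091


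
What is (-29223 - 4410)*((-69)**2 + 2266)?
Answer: -236339091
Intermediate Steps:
(-29223 - 4410)*((-69)**2 + 2266) = -33633*(4761 + 2266) = -33633*7027 = -236339091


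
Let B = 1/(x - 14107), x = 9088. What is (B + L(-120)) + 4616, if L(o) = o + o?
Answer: 21963143/5019 ≈ 4376.0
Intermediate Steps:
L(o) = 2*o
B = -1/5019 (B = 1/(9088 - 14107) = 1/(-5019) = -1/5019 ≈ -0.00019924)
(B + L(-120)) + 4616 = (-1/5019 + 2*(-120)) + 4616 = (-1/5019 - 240) + 4616 = -1204561/5019 + 4616 = 21963143/5019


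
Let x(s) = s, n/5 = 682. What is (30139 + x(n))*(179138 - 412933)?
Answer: -7843588455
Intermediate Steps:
n = 3410 (n = 5*682 = 3410)
(30139 + x(n))*(179138 - 412933) = (30139 + 3410)*(179138 - 412933) = 33549*(-233795) = -7843588455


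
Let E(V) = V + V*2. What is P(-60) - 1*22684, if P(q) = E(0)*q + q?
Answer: -22744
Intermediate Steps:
E(V) = 3*V (E(V) = V + 2*V = 3*V)
P(q) = q (P(q) = (3*0)*q + q = 0*q + q = 0 + q = q)
P(-60) - 1*22684 = -60 - 1*22684 = -60 - 22684 = -22744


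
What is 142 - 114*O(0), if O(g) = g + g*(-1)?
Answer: 142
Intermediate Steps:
O(g) = 0 (O(g) = g - g = 0)
142 - 114*O(0) = 142 - 114*0 = 142 + 0 = 142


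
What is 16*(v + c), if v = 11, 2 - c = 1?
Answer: 192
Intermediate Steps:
c = 1 (c = 2 - 1*1 = 2 - 1 = 1)
16*(v + c) = 16*(11 + 1) = 16*12 = 192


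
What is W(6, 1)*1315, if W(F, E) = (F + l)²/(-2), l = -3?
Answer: -11835/2 ≈ -5917.5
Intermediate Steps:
W(F, E) = -(-3 + F)²/2 (W(F, E) = (F - 3)²/(-2) = (-3 + F)²*(-½) = -(-3 + F)²/2)
W(6, 1)*1315 = -(-3 + 6)²/2*1315 = -½*3²*1315 = -½*9*1315 = -9/2*1315 = -11835/2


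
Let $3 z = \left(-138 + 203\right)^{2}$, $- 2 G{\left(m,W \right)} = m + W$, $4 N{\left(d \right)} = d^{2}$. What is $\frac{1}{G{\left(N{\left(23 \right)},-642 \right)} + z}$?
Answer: $\frac{24}{39917} \approx 0.00060125$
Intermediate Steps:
$N{\left(d \right)} = \frac{d^{2}}{4}$
$G{\left(m,W \right)} = - \frac{W}{2} - \frac{m}{2}$ ($G{\left(m,W \right)} = - \frac{m + W}{2} = - \frac{W + m}{2} = - \frac{W}{2} - \frac{m}{2}$)
$z = \frac{4225}{3}$ ($z = \frac{\left(-138 + 203\right)^{2}}{3} = \frac{65^{2}}{3} = \frac{1}{3} \cdot 4225 = \frac{4225}{3} \approx 1408.3$)
$\frac{1}{G{\left(N{\left(23 \right)},-642 \right)} + z} = \frac{1}{\left(\left(- \frac{1}{2}\right) \left(-642\right) - \frac{\frac{1}{4} \cdot 23^{2}}{2}\right) + \frac{4225}{3}} = \frac{1}{\left(321 - \frac{\frac{1}{4} \cdot 529}{2}\right) + \frac{4225}{3}} = \frac{1}{\left(321 - \frac{529}{8}\right) + \frac{4225}{3}} = \frac{1}{\frac{2039}{8} + \frac{4225}{3}} = \frac{1}{\frac{39917}{24}} = \frac{24}{39917}$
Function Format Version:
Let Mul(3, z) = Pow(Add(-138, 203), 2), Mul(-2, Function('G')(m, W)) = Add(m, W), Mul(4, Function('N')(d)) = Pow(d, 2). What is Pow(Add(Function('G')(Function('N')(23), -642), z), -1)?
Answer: Rational(24, 39917) ≈ 0.00060125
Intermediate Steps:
Function('N')(d) = Mul(Rational(1, 4), Pow(d, 2))
Function('G')(m, W) = Add(Mul(Rational(-1, 2), W), Mul(Rational(-1, 2), m)) (Function('G')(m, W) = Mul(Rational(-1, 2), Add(m, W)) = Mul(Rational(-1, 2), Add(W, m)) = Add(Mul(Rational(-1, 2), W), Mul(Rational(-1, 2), m)))
z = Rational(4225, 3) (z = Mul(Rational(1, 3), Pow(Add(-138, 203), 2)) = Mul(Rational(1, 3), Pow(65, 2)) = Mul(Rational(1, 3), 4225) = Rational(4225, 3) ≈ 1408.3)
Pow(Add(Function('G')(Function('N')(23), -642), z), -1) = Pow(Add(Add(Mul(Rational(-1, 2), -642), Mul(Rational(-1, 2), Mul(Rational(1, 4), Pow(23, 2)))), Rational(4225, 3)), -1) = Pow(Add(Add(321, Mul(Rational(-1, 2), Mul(Rational(1, 4), 529))), Rational(4225, 3)), -1) = Pow(Add(Add(321, Mul(Rational(-1, 2), Rational(529, 4))), Rational(4225, 3)), -1) = Pow(Add(Add(321, Rational(-529, 8)), Rational(4225, 3)), -1) = Pow(Add(Rational(2039, 8), Rational(4225, 3)), -1) = Pow(Rational(39917, 24), -1) = Rational(24, 39917)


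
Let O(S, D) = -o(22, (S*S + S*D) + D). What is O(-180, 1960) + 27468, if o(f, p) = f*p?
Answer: 7033148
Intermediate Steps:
O(S, D) = -22*D - 22*S**2 - 22*D*S (O(S, D) = -22*((S*S + S*D) + D) = -22*((S**2 + D*S) + D) = -22*(D + S**2 + D*S) = -(22*D + 22*S**2 + 22*D*S) = -22*D - 22*S**2 - 22*D*S)
O(-180, 1960) + 27468 = (-22*1960 - 22*(-180)**2 - 22*1960*(-180)) + 27468 = (-43120 - 22*32400 + 7761600) + 27468 = (-43120 - 712800 + 7761600) + 27468 = 7005680 + 27468 = 7033148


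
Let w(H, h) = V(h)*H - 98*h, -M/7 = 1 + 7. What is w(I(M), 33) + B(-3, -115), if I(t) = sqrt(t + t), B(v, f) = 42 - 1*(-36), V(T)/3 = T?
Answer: -3156 + 396*I*sqrt(7) ≈ -3156.0 + 1047.7*I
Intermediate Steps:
V(T) = 3*T
B(v, f) = 78 (B(v, f) = 42 + 36 = 78)
M = -56 (M = -7*(1 + 7) = -7*8 = -56)
I(t) = sqrt(2)*sqrt(t) (I(t) = sqrt(2*t) = sqrt(2)*sqrt(t))
w(H, h) = -98*h + 3*H*h (w(H, h) = (3*h)*H - 98*h = 3*H*h - 98*h = -98*h + 3*H*h)
w(I(M), 33) + B(-3, -115) = 33*(-98 + 3*(sqrt(2)*sqrt(-56))) + 78 = 33*(-98 + 3*(sqrt(2)*(2*I*sqrt(14)))) + 78 = 33*(-98 + 3*(4*I*sqrt(7))) + 78 = 33*(-98 + 12*I*sqrt(7)) + 78 = (-3234 + 396*I*sqrt(7)) + 78 = -3156 + 396*I*sqrt(7)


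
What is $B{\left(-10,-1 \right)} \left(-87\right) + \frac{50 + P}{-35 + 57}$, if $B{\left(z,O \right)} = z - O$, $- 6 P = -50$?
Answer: $\frac{51853}{66} \approx 785.65$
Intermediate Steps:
$P = \frac{25}{3}$ ($P = \left(- \frac{1}{6}\right) \left(-50\right) = \frac{25}{3} \approx 8.3333$)
$B{\left(-10,-1 \right)} \left(-87\right) + \frac{50 + P}{-35 + 57} = \left(-10 - -1\right) \left(-87\right) + \frac{50 + \frac{25}{3}}{-35 + 57} = \left(-10 + 1\right) \left(-87\right) + \frac{175}{3 \cdot 22} = \left(-9\right) \left(-87\right) + \frac{175}{3} \cdot \frac{1}{22} = 783 + \frac{175}{66} = \frac{51853}{66}$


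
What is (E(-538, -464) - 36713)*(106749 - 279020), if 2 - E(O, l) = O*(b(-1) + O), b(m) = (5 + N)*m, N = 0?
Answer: 56650456995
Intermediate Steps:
b(m) = 5*m (b(m) = (5 + 0)*m = 5*m)
E(O, l) = 2 - O*(-5 + O) (E(O, l) = 2 - O*(5*(-1) + O) = 2 - O*(-5 + O))
(E(-538, -464) - 36713)*(106749 - 279020) = ((2 - 1*(-538)² + 5*(-538)) - 36713)*(106749 - 279020) = ((2 - 1*289444 - 2690) - 36713)*(-172271) = ((2 - 289444 - 2690) - 36713)*(-172271) = (-292132 - 36713)*(-172271) = -328845*(-172271) = 56650456995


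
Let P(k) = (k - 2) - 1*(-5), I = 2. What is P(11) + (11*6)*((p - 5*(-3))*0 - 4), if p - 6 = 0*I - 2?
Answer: -250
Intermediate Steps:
p = 4 (p = 6 + (0*2 - 2) = 6 + (0 - 2) = 6 - 2 = 4)
P(k) = 3 + k (P(k) = (-2 + k) + 5 = 3 + k)
P(11) + (11*6)*((p - 5*(-3))*0 - 4) = (3 + 11) + (11*6)*((4 - 5*(-3))*0 - 4) = 14 + 66*((4 + 15)*0 - 4) = 14 + 66*(19*0 - 4) = 14 + 66*(0 - 4) = 14 + 66*(-4) = 14 - 264 = -250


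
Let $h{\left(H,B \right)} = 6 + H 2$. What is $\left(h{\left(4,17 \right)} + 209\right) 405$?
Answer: $90315$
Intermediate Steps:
$h{\left(H,B \right)} = 6 + 2 H$
$\left(h{\left(4,17 \right)} + 209\right) 405 = \left(\left(6 + 2 \cdot 4\right) + 209\right) 405 = \left(\left(6 + 8\right) + 209\right) 405 = \left(14 + 209\right) 405 = 223 \cdot 405 = 90315$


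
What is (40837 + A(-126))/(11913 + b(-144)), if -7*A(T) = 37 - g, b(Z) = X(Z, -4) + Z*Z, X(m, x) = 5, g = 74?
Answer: 142948/114289 ≈ 1.2508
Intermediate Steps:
b(Z) = 5 + Z² (b(Z) = 5 + Z*Z = 5 + Z²)
A(T) = 37/7 (A(T) = -(37 - 1*74)/7 = -(37 - 74)/7 = -⅐*(-37) = 37/7)
(40837 + A(-126))/(11913 + b(-144)) = (40837 + 37/7)/(11913 + (5 + (-144)²)) = 285896/(7*(11913 + (5 + 20736))) = 285896/(7*(11913 + 20741)) = (285896/7)/32654 = (285896/7)*(1/32654) = 142948/114289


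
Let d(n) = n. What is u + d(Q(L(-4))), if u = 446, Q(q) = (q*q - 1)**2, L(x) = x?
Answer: 671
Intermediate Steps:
Q(q) = (-1 + q**2)**2 (Q(q) = (q**2 - 1)**2 = (-1 + q**2)**2)
u + d(Q(L(-4))) = 446 + (-1 + (-4)**2)**2 = 446 + (-1 + 16)**2 = 446 + 15**2 = 446 + 225 = 671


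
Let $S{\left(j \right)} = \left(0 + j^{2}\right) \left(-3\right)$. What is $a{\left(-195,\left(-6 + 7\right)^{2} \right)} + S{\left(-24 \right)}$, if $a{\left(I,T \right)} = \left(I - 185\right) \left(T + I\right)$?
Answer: $71992$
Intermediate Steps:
$a{\left(I,T \right)} = \left(-185 + I\right) \left(I + T\right)$
$S{\left(j \right)} = - 3 j^{2}$ ($S{\left(j \right)} = j^{2} \left(-3\right) = - 3 j^{2}$)
$a{\left(-195,\left(-6 + 7\right)^{2} \right)} + S{\left(-24 \right)} = \left(\left(-195\right)^{2} - -36075 - 185 \left(-6 + 7\right)^{2} - 195 \left(-6 + 7\right)^{2}\right) - 3 \left(-24\right)^{2} = \left(38025 + 36075 - 185 \cdot 1^{2} - 195 \cdot 1^{2}\right) - 1728 = \left(38025 + 36075 - 185 - 195\right) - 1728 = 73720 - 1728 = 71992$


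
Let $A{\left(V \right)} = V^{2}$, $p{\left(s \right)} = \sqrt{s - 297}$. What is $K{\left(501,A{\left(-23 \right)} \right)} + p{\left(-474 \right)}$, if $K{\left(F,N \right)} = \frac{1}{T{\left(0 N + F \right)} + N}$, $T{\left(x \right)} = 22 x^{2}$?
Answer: $\frac{1}{5522551} + i \sqrt{771} \approx 1.8108 \cdot 10^{-7} + 27.767 i$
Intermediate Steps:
$p{\left(s \right)} = \sqrt{-297 + s}$
$K{\left(F,N \right)} = \frac{1}{N + 22 F^{2}}$ ($K{\left(F,N \right)} = \frac{1}{22 \left(0 N + F\right)^{2} + N} = \frac{1}{22 \left(0 + F\right)^{2} + N} = \frac{1}{22 F^{2} + N} = \frac{1}{N + 22 F^{2}}$)
$K{\left(501,A{\left(-23 \right)} \right)} + p{\left(-474 \right)} = \frac{1}{\left(-23\right)^{2} + 22 \cdot 501^{2}} + \sqrt{-297 - 474} = \frac{1}{529 + 22 \cdot 251001} + \sqrt{-771} = \frac{1}{529 + 5522022} + i \sqrt{771} = \frac{1}{5522551} + i \sqrt{771}$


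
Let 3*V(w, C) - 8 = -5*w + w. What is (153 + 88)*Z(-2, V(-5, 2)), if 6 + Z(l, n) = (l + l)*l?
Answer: 482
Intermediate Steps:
V(w, C) = 8/3 - 4*w/3 (V(w, C) = 8/3 + (-5*w + w)/3 = 8/3 + (-4*w)/3 = 8/3 - 4*w/3)
Z(l, n) = -6 + 2*l**2 (Z(l, n) = -6 + (l + l)*l = -6 + (2*l)*l = -6 + 2*l**2)
(153 + 88)*Z(-2, V(-5, 2)) = (153 + 88)*(-6 + 2*(-2)**2) = 241*(-6 + 2*4) = 241*(-6 + 8) = 241*2 = 482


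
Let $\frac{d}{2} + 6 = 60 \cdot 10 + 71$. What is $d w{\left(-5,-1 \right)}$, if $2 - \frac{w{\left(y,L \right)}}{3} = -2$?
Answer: $15960$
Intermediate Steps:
$w{\left(y,L \right)} = 12$ ($w{\left(y,L \right)} = 6 - -6 = 6 + 6 = 12$)
$d = 1330$ ($d = -12 + 2 \left(60 \cdot 10 + 71\right) = -12 + 2 \left(600 + 71\right) = -12 + 2 \cdot 671 = -12 + 1342 = 1330$)
$d w{\left(-5,-1 \right)} = 1330 \cdot 12 = 15960$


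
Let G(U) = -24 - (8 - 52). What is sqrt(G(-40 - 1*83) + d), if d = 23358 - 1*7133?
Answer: 57*sqrt(5) ≈ 127.46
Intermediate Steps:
G(U) = 20 (G(U) = -24 - 1*(-44) = -24 + 44 = 20)
d = 16225 (d = 23358 - 7133 = 16225)
sqrt(G(-40 - 1*83) + d) = sqrt(20 + 16225) = sqrt(16245) = 57*sqrt(5)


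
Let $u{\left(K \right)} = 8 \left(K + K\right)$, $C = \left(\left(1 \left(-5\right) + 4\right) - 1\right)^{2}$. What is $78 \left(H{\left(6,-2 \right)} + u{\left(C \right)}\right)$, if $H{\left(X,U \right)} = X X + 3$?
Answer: $8034$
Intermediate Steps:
$H{\left(X,U \right)} = 3 + X^{2}$ ($H{\left(X,U \right)} = X^{2} + 3 = 3 + X^{2}$)
$C = 4$ ($C = \left(\left(-5 + 4\right) - 1\right)^{2} = \left(-1 - 1\right)^{2} = \left(-2\right)^{2} = 4$)
$u{\left(K \right)} = 16 K$ ($u{\left(K \right)} = 8 \cdot 2 K = 16 K$)
$78 \left(H{\left(6,-2 \right)} + u{\left(C \right)}\right) = 78 \left(\left(3 + 6^{2}\right) + 16 \cdot 4\right) = 78 \left(\left(3 + 36\right) + 64\right) = 78 \left(39 + 64\right) = 78 \cdot 103 = 8034$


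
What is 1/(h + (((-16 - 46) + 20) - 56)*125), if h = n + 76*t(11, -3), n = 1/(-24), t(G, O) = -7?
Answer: -24/306769 ≈ -7.8235e-5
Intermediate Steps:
n = -1/24 ≈ -0.041667
h = -12769/24 (h = -1/24 + 76*(-7) = -1/24 - 532 = -12769/24 ≈ -532.04)
1/(h + (((-16 - 46) + 20) - 56)*125) = 1/(-12769/24 + (((-16 - 46) + 20) - 56)*125) = 1/(-12769/24 + ((-62 + 20) - 56)*125) = 1/(-12769/24 + (-42 - 56)*125) = 1/(-12769/24 - 98*125) = 1/(-12769/24 - 12250) = 1/(-306769/24) = -24/306769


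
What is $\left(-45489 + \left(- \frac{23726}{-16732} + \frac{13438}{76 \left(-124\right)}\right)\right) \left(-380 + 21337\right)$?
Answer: $- \frac{988951797635579}{1037384} \approx -9.5331 \cdot 10^{8}$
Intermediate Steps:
$\left(-45489 + \left(- \frac{23726}{-16732} + \frac{13438}{76 \left(-124\right)}\right)\right) \left(-380 + 21337\right) = \left(-45489 + \left(\left(-23726\right) \left(- \frac{1}{16732}\right) + \frac{13438}{-9424}\right)\right) 20957 = \left(-45489 + \left(\frac{11863}{8366} + 13438 \left(- \frac{1}{9424}\right)\right)\right) 20957 = \left(-45489 + \left(\frac{11863}{8366} - \frac{6719}{4712}\right)\right) 20957 = \left(-45489 - \frac{156349}{19710296}\right) 20957 = \left(- \frac{896601811093}{19710296}\right) 20957 = - \frac{988951797635579}{1037384}$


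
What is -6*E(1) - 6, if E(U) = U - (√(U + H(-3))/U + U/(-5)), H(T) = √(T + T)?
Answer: -66/5 + 6*√(1 + I*√6) ≈ -5.0992 + 5.4427*I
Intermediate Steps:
H(T) = √2*√T (H(T) = √(2*T) = √2*√T)
E(U) = 6*U/5 - √(U + I*√6)/U (E(U) = U - (√(U + √2*√(-3))/U + U/(-5)) = U - (√(U + √2*(I*√3))/U + U*(-⅕)) = U - (√(U + I*√6)/U - U/5) = U - (-U/5 + √(U + I*√6)/U) = U + (U/5 - √(U + I*√6)/U) = 6*U/5 - √(U + I*√6)/U)
-6*E(1) - 6 = -6*((6/5)*1 - 1*√(1 + I*√6)/1) - 6 = -6*(6/5 - 1*1*√(1 + I*√6)) - 6 = -6*(6/5 - √(1 + I*√6)) - 6 = (-36/5 + 6*√(1 + I*√6)) - 6 = -66/5 + 6*√(1 + I*√6)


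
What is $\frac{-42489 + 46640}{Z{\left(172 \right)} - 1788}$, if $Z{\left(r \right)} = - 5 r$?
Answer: $- \frac{4151}{2648} \approx -1.5676$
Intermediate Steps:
$\frac{-42489 + 46640}{Z{\left(172 \right)} - 1788} = \frac{-42489 + 46640}{\left(-5\right) 172 - 1788} = \frac{4151}{-860 - 1788} = \frac{4151}{-2648} = 4151 \left(- \frac{1}{2648}\right) = - \frac{4151}{2648}$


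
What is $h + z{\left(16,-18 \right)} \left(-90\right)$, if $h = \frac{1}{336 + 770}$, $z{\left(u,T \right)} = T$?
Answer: $\frac{1791721}{1106} \approx 1620.0$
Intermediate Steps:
$h = \frac{1}{1106} \approx 0.00090416$
$h + z{\left(16,-18 \right)} \left(-90\right) = \frac{1}{1106} - -1620 = \frac{1}{1106} + 1620 = \frac{1791721}{1106}$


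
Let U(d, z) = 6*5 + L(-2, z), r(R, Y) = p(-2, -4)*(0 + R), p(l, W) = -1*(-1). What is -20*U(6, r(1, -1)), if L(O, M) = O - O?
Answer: -600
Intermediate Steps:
L(O, M) = 0
p(l, W) = 1
r(R, Y) = R (r(R, Y) = 1*(0 + R) = 1*R = R)
U(d, z) = 30 (U(d, z) = 6*5 + 0 = 30 + 0 = 30)
-20*U(6, r(1, -1)) = -20*30 = -600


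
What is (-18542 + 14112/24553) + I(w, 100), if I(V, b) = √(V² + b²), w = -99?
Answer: -455247614/24553 + √19801 ≈ -18401.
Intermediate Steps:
(-18542 + 14112/24553) + I(w, 100) = (-18542 + 14112/24553) + √((-99)² + 100²) = (-18542 + 14112*(1/24553)) + √(9801 + 10000) = (-18542 + 14112/24553) + √19801 = -455247614/24553 + √19801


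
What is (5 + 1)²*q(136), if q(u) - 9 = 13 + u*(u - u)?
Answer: 792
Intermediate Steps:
q(u) = 22 (q(u) = 9 + (13 + u*(u - u)) = 9 + (13 + u*0) = 9 + (13 + 0) = 9 + 13 = 22)
(5 + 1)²*q(136) = (5 + 1)²*22 = 6²*22 = 36*22 = 792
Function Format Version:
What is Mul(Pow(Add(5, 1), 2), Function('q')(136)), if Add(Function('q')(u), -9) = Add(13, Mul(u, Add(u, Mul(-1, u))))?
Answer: 792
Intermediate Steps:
Function('q')(u) = 22 (Function('q')(u) = Add(9, Add(13, Mul(u, Add(u, Mul(-1, u))))) = Add(9, Add(13, Mul(u, 0))) = Add(9, Add(13, 0)) = Add(9, 13) = 22)
Mul(Pow(Add(5, 1), 2), Function('q')(136)) = Mul(Pow(Add(5, 1), 2), 22) = Mul(Pow(6, 2), 22) = Mul(36, 22) = 792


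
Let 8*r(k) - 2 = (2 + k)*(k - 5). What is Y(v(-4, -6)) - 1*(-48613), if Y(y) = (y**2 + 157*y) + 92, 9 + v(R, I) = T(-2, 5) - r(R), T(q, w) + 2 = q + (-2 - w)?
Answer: 182715/4 ≈ 45679.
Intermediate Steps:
r(k) = 1/4 + (-5 + k)*(2 + k)/8 (r(k) = 1/4 + ((2 + k)*(k - 5))/8 = 1/4 + ((2 + k)*(-5 + k))/8 = 1/4 + ((-5 + k)*(2 + k))/8 = 1/4 + (-5 + k)*(2 + k)/8)
T(q, w) = -4 + q - w (T(q, w) = -2 + (q + (-2 - w)) = -2 + (-2 + q - w) = -4 + q - w)
v(R, I) = -19 - R**2/8 + 3*R/8 (v(R, I) = -9 + ((-4 - 2 - 1*5) - (-1 - 3*R/8 + R**2/8)) = -9 + ((-4 - 2 - 5) + (1 - R**2/8 + 3*R/8)) = -9 + (-11 + (1 - R**2/8 + 3*R/8)) = -9 + (-10 - R**2/8 + 3*R/8) = -19 - R**2/8 + 3*R/8)
Y(y) = 92 + y**2 + 157*y
Y(v(-4, -6)) - 1*(-48613) = (92 + (-19 - 1/8*(-4)**2 + (3/8)*(-4))**2 + 157*(-19 - 1/8*(-4)**2 + (3/8)*(-4))) - 1*(-48613) = (92 + (-19 - 1/8*16 - 3/2)**2 + 157*(-19 - 1/8*16 - 3/2)) + 48613 = (92 + (-19 - 2 - 3/2)**2 + 157*(-19 - 2 - 3/2)) + 48613 = (92 + (-45/2)**2 + 157*(-45/2)) + 48613 = (92 + 2025/4 - 7065/2) + 48613 = -11737/4 + 48613 = 182715/4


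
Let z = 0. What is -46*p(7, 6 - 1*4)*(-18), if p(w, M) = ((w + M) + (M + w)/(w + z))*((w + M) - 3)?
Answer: 357696/7 ≈ 51099.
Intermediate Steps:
p(w, M) = (-3 + M + w)*(M + w + (M + w)/w) (p(w, M) = ((w + M) + (M + w)/(w + 0))*((w + M) - 3) = ((M + w) + (M + w)/w)*((M + w) - 3) = ((M + w) + (M + w)/w)*(-3 + M + w) = (M + w + (M + w)/w)*(-3 + M + w) = (-3 + M + w)*(M + w + (M + w)/w))
-46*p(7, 6 - 1*4)*(-18) = -46*(-3 + (6 - 1*4)² + 7² - (6 - 1*4) - 2*7 + (6 - 1*4)²/7 - 3*(6 - 1*4)/7 + 2*(6 - 1*4)*7)*(-18) = -46*(-3 + (6 - 4)² + 49 - (6 - 4) - 14 + (6 - 4)²*(⅐) - 3*(6 - 4)*⅐ + 2*(6 - 4)*7)*(-18) = -46*(-3 + 2² + 49 - 1*2 - 14 + 2²*(⅐) - 3*2*⅐ + 2*2*7)*(-18) = -46*(-3 + 4 + 49 - 2 - 14 + 4*(⅐) - 6/7 + 28)*(-18) = -46*(-3 + 4 + 49 - 2 - 14 + 4/7 - 6/7 + 28)*(-18) = -46*432/7*(-18) = -19872/7*(-18) = 357696/7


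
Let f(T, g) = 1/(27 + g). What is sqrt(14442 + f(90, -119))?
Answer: sqrt(30559249)/46 ≈ 120.17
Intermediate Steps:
sqrt(14442 + f(90, -119)) = sqrt(14442 + 1/(27 - 119)) = sqrt(14442 + 1/(-92)) = sqrt(14442 - 1/92) = sqrt(1328663/92) = sqrt(30559249)/46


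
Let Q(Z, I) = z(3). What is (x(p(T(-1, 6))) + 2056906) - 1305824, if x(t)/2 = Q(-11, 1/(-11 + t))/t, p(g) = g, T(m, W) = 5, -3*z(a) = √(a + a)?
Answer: 751082 - 2*√6/15 ≈ 7.5108e+5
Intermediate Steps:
z(a) = -√2*√a/3 (z(a) = -√(a + a)/3 = -√2*√a/3)
Q(Z, I) = -√6/3 (Q(Z, I) = -√2*√3/3 = -√6/3)
x(t) = -2*√6/(3*t) (x(t) = 2*((-√6/3)/t) = 2*(-√6/(3*t)) = -2*√6/(3*t))
(x(p(T(-1, 6))) + 2056906) - 1305824 = (-⅔*√6/5 + 2056906) - 1305824 = (-⅔*√6*⅕ + 2056906) - 1305824 = (-2*√6/15 + 2056906) - 1305824 = (2056906 - 2*√6/15) - 1305824 = 751082 - 2*√6/15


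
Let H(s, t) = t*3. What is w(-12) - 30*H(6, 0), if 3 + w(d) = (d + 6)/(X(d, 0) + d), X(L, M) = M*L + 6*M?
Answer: -5/2 ≈ -2.5000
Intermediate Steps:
X(L, M) = 6*M + L*M (X(L, M) = L*M + 6*M = 6*M + L*M)
w(d) = -3 + (6 + d)/d (w(d) = -3 + (d + 6)/(0*(6 + d) + d) = -3 + (6 + d)/(0 + d) = -3 + (6 + d)/d)
H(s, t) = 3*t
w(-12) - 30*H(6, 0) = (-2 + 6/(-12)) - 90*0 = (-2 + 6*(-1/12)) - 30*0 = (-2 - 1/2) + 0 = -5/2 + 0 = -5/2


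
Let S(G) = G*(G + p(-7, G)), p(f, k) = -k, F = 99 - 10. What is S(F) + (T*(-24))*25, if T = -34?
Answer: 20400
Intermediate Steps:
F = 89
S(G) = 0 (S(G) = G*(G - G) = G*0 = 0)
S(F) + (T*(-24))*25 = 0 - 34*(-24)*25 = 0 + 816*25 = 0 + 20400 = 20400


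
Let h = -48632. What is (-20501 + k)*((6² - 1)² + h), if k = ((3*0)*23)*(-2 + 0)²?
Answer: 971890907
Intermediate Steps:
k = 0 (k = (0*23)*(-2)² = 0*4 = 0)
(-20501 + k)*((6² - 1)² + h) = (-20501 + 0)*((6² - 1)² - 48632) = -20501*((36 - 1)² - 48632) = -20501*(35² - 48632) = -20501*(1225 - 48632) = -20501*(-47407) = 971890907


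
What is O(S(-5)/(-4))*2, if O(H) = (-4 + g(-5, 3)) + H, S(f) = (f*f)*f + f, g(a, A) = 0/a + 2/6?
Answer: 173/3 ≈ 57.667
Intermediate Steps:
g(a, A) = 1/3 (g(a, A) = 0 + 2*(1/6) = 0 + 1/3 = 1/3)
S(f) = f + f**3 (S(f) = f**2*f + f = f**3 + f = f + f**3)
O(H) = -11/3 + H (O(H) = (-4 + 1/3) + H = -11/3 + H)
O(S(-5)/(-4))*2 = (-11/3 + (-5 + (-5)**3)/(-4))*2 = (-11/3 + (-5 - 125)*(-1/4))*2 = (-11/3 - 130*(-1/4))*2 = (-11/3 + 65/2)*2 = (173/6)*2 = 173/3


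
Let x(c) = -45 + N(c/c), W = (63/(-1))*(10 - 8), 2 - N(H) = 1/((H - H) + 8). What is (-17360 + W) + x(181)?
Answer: -140233/8 ≈ -17529.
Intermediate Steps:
N(H) = 15/8 (N(H) = 2 - 1/((H - H) + 8) = 2 - 1/(0 + 8) = 2 - 1/8 = 15/8)
W = -126 (W = (63*(-1))*2 = -63*2 = -126)
x(c) = -345/8 (x(c) = -45 + 15/8 = -345/8)
(-17360 + W) + x(181) = (-17360 - 126) - 345/8 = -17486 - 345/8 = -140233/8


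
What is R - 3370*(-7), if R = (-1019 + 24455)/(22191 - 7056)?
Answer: 119019362/5045 ≈ 23592.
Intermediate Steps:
R = 7812/5045 (R = 23436/15135 = 23436*(1/15135) = 7812/5045 ≈ 1.5485)
R - 3370*(-7) = 7812/5045 - 3370*(-7) = 7812/5045 - 1*(-23590) = 7812/5045 + 23590 = 119019362/5045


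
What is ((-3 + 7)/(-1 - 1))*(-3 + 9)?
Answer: -12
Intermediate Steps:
((-3 + 7)/(-1 - 1))*(-3 + 9) = (4/(-2))*6 = (4*(-½))*6 = -2*6 = -12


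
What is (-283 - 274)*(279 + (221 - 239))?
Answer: -145377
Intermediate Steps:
(-283 - 274)*(279 + (221 - 239)) = -557*(279 - 18) = -557*261 = -145377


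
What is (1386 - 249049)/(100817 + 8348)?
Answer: -247663/109165 ≈ -2.2687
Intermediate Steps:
(1386 - 249049)/(100817 + 8348) = -247663/109165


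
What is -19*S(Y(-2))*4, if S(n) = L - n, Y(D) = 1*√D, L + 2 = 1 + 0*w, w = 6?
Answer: 76 + 76*I*√2 ≈ 76.0 + 107.48*I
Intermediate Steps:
L = -1 (L = -2 + (1 + 0*6) = -2 + (1 + 0) = -2 + 1 = -1)
Y(D) = √D
S(n) = -1 - n
-19*S(Y(-2))*4 = -19*(-1 - √(-2))*4 = -19*(-1 - I*√2)*4 = (19 + 19*I*√2)*4 = 76 + 76*I*√2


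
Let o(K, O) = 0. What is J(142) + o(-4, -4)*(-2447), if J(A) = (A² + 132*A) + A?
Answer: 39050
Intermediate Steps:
J(A) = A² + 133*A
J(142) + o(-4, -4)*(-2447) = 142*(133 + 142) + 0*(-2447) = 142*275 + 0 = 39050 + 0 = 39050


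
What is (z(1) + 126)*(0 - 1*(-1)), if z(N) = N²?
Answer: 127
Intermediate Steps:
(z(1) + 126)*(0 - 1*(-1)) = (1² + 126)*(0 - 1*(-1)) = (1 + 126)*(0 + 1) = 127*1 = 127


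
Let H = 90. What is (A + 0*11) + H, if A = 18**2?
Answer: 414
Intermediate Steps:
A = 324
(A + 0*11) + H = (324 + 0*11) + 90 = (324 + 0) + 90 = 324 + 90 = 414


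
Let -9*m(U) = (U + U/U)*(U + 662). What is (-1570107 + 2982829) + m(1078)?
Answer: 3612346/3 ≈ 1.2041e+6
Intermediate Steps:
m(U) = -(1 + U)*(662 + U)/9 (m(U) = -(U + U/U)*(U + 662)/9 = -(U + 1)*(662 + U)/9 = -(1 + U)*(662 + U)/9)
(-1570107 + 2982829) + m(1078) = (-1570107 + 2982829) + (-662/9 - 221/3*1078 - ⅑*1078²) = 1412722 + (-662/9 - 238238/3 - ⅑*1162084) = 1412722 + (-662/9 - 238238/3 - 1162084/9) = 1412722 - 625820/3 = 3612346/3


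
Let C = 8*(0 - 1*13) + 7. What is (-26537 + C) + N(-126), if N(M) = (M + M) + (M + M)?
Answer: -27138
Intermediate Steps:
N(M) = 4*M (N(M) = 2*M + 2*M = 4*M)
C = -97 (C = 8*(0 - 13) + 7 = 8*(-13) + 7 = -104 + 7 = -97)
(-26537 + C) + N(-126) = (-26537 - 97) + 4*(-126) = -26634 - 504 = -27138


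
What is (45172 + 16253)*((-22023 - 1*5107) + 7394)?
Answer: -1212283800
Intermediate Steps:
(45172 + 16253)*((-22023 - 1*5107) + 7394) = 61425*((-22023 - 5107) + 7394) = 61425*(-27130 + 7394) = 61425*(-19736) = -1212283800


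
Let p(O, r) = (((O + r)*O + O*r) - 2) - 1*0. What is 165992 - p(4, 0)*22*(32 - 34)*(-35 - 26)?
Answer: 128416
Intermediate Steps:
p(O, r) = -2 + O*r + O*(O + r) (p(O, r) = ((O*(O + r) + O*r) - 2) + 0 = ((O*r + O*(O + r)) - 2) + 0 = (-2 + O*r + O*(O + r)) + 0 = -2 + O*r + O*(O + r))
165992 - p(4, 0)*22*(32 - 34)*(-35 - 26) = 165992 - (-2 + 4² + 2*4*0)*22*(32 - 34)*(-35 - 26) = 165992 - (-2 + 16 + 0)*22*(-2*(-61)) = 165992 - 14*22*122 = 165992 - 308*122 = 165992 - 1*37576 = 165992 - 37576 = 128416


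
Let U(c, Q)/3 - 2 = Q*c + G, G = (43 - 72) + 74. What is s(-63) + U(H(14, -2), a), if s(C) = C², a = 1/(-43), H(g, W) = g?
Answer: 176688/43 ≈ 4109.0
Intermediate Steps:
G = 45 (G = -29 + 74 = 45)
a = -1/43 ≈ -0.023256
U(c, Q) = 141 + 3*Q*c (U(c, Q) = 6 + 3*(Q*c + 45) = 6 + 3*(45 + Q*c) = 6 + (135 + 3*Q*c) = 141 + 3*Q*c)
s(-63) + U(H(14, -2), a) = (-63)² + (141 + 3*(-1/43)*14) = 3969 + (141 - 42/43) = 3969 + 6021/43 = 176688/43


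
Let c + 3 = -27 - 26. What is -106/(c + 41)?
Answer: 106/15 ≈ 7.0667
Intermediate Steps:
c = -56 (c = -3 + (-27 - 26) = -3 - 53 = -56)
-106/(c + 41) = -106/(-56 + 41) = -106/(-15) = -106*(-1/15) = 106/15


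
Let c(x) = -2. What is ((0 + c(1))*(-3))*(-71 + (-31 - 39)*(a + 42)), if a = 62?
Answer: -44106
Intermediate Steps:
((0 + c(1))*(-3))*(-71 + (-31 - 39)*(a + 42)) = ((0 - 2)*(-3))*(-71 + (-31 - 39)*(62 + 42)) = (-2*(-3))*(-71 - 70*104) = 6*(-71 - 7280) = 6*(-7351) = -44106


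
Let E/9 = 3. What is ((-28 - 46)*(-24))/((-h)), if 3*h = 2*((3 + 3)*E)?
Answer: -148/9 ≈ -16.444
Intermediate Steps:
E = 27 (E = 9*3 = 27)
h = 108 (h = (2*((3 + 3)*27))/3 = (2*(6*27))/3 = (2*162)/3 = (⅓)*324 = 108)
((-28 - 46)*(-24))/((-h)) = ((-28 - 46)*(-24))/((-1*108)) = -74*(-24)/(-108) = 1776*(-1/108) = -148/9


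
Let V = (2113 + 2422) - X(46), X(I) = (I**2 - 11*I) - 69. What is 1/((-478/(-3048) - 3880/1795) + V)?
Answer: 547116/1636968481 ≈ 0.00033423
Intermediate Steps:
X(I) = -69 + I**2 - 11*I
V = 2994 (V = (2113 + 2422) - (-69 + 46**2 - 11*46) = 4535 - (-69 + 2116 - 506) = 4535 - 1*1541 = 4535 - 1541 = 2994)
1/((-478/(-3048) - 3880/1795) + V) = 1/((-478/(-3048) - 3880/1795) + 2994) = 1/((-478*(-1/3048) - 3880*1/1795) + 2994) = 1/((239/1524 - 776/359) + 2994) = 1/(-1096823/547116 + 2994) = 1/(1636968481/547116) = 547116/1636968481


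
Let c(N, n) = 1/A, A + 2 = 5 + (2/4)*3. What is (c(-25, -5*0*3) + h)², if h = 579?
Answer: 27175369/81 ≈ 3.3550e+5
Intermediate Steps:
A = 9/2 (A = -2 + (5 + (2/4)*3) = -2 + (5 + (2*(¼))*3) = -2 + (5 + (½)*3) = -2 + (5 + 3/2) = -2 + 13/2 = 9/2 ≈ 4.5000)
c(N, n) = 2/9 (c(N, n) = 1/(9/2) = 2/9)
(c(-25, -5*0*3) + h)² = (2/9 + 579)² = (5213/9)² = 27175369/81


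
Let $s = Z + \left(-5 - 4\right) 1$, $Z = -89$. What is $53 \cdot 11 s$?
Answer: $-57134$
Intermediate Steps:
$s = -98$ ($s = -89 + \left(-5 - 4\right) 1 = -89 - 9 = -98$)
$53 \cdot 11 s = 53 \cdot 11 \left(-98\right) = 583 \left(-98\right) = -57134$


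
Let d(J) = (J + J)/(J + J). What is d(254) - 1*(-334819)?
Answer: 334820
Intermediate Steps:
d(J) = 1 (d(J) = (2*J)/((2*J)) = (2*J)*(1/(2*J)) = 1)
d(254) - 1*(-334819) = 1 - 1*(-334819) = 1 + 334819 = 334820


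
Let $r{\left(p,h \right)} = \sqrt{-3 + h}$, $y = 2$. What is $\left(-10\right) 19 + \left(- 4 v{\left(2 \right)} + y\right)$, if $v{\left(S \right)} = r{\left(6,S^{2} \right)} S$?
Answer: $-196$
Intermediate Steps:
$v{\left(S \right)} = S \sqrt{-3 + S^{2}}$ ($v{\left(S \right)} = \sqrt{-3 + S^{2}} S = S \sqrt{-3 + S^{2}}$)
$\left(-10\right) 19 + \left(- 4 v{\left(2 \right)} + y\right) = \left(-10\right) 19 + \left(- 4 \cdot 2 \sqrt{-3 + 2^{2}} + 2\right) = -190 + \left(- 4 \cdot 2 \sqrt{-3 + 4} + 2\right) = -190 + \left(- 4 \cdot 2 \sqrt{1} + 2\right) = -190 + \left(- 4 \cdot 2 \cdot 1 + 2\right) = -190 + \left(\left(-4\right) 2 + 2\right) = -190 + \left(-8 + 2\right) = -190 - 6 = -196$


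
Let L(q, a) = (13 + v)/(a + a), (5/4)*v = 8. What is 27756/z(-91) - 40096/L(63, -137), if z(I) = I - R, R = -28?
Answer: 384221492/679 ≈ 5.6586e+5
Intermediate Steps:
v = 32/5 (v = (4/5)*8 = 32/5 ≈ 6.4000)
L(q, a) = 97/(10*a) (L(q, a) = (13 + 32/5)/(a + a) = 97/(5*((2*a))) = 97*(1/(2*a))/5 = 97/(10*a))
z(I) = 28 + I (z(I) = I - 1*(-28) = I + 28 = 28 + I)
27756/z(-91) - 40096/L(63, -137) = 27756/(28 - 91) - 40096/((97/10)/(-137)) = 27756/(-63) - 40096/((97/10)*(-1/137)) = 27756*(-1/63) - 40096/(-97/1370) = -3084/7 - 40096*(-1370/97) = -3084/7 + 54931520/97 = 384221492/679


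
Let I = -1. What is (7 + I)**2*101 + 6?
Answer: 3642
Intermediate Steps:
(7 + I)**2*101 + 6 = (7 - 1)**2*101 + 6 = 6**2*101 + 6 = 36*101 + 6 = 3636 + 6 = 3642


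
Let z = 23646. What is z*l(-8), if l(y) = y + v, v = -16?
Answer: -567504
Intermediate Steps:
l(y) = -16 + y (l(y) = y - 16 = -16 + y)
z*l(-8) = 23646*(-16 - 8) = 23646*(-24) = -567504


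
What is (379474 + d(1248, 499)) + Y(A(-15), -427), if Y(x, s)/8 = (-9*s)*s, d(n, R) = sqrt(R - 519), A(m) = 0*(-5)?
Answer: -12748214 + 2*I*sqrt(5) ≈ -1.2748e+7 + 4.4721*I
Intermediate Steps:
A(m) = 0
d(n, R) = sqrt(-519 + R)
Y(x, s) = -72*s**2 (Y(x, s) = 8*((-9*s)*s) = 8*(-9*s**2) = -72*s**2)
(379474 + d(1248, 499)) + Y(A(-15), -427) = (379474 + sqrt(-519 + 499)) - 72*(-427)**2 = (379474 + sqrt(-20)) - 72*182329 = (379474 + 2*I*sqrt(5)) - 13127688 = -12748214 + 2*I*sqrt(5)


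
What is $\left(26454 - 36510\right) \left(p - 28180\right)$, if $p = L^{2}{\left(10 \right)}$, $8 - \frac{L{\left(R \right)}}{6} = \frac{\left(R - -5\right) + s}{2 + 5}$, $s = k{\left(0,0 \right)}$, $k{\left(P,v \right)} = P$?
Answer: $\frac{13276977024}{49} \approx 2.7096 \cdot 10^{8}$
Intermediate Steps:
$s = 0$
$L{\left(R \right)} = \frac{306}{7} - \frac{6 R}{7}$ ($L{\left(R \right)} = 48 - 6 \frac{\left(R - -5\right) + 0}{2 + 5} = 48 - 6 \frac{\left(R + 5\right) + 0}{7} = 48 - 6 \left(\left(5 + R\right) + 0\right) \frac{1}{7} = 48 - 6 \left(5 + R\right) \frac{1}{7} = 48 - 6 \left(\frac{5}{7} + \frac{R}{7}\right) = 48 - \left(\frac{30}{7} + \frac{6 R}{7}\right) = \frac{306}{7} - \frac{6 R}{7}$)
$p = \frac{60516}{49}$ ($p = \left(\frac{306}{7} - \frac{60}{7}\right)^{2} = \left(\frac{246}{7}\right)^{2} = \frac{60516}{49} \approx 1235.0$)
$\left(26454 - 36510\right) \left(p - 28180\right) = \left(26454 - 36510\right) \left(\frac{60516}{49} - 28180\right) = \left(-10056\right) \left(- \frac{1320304}{49}\right) = \frac{13276977024}{49}$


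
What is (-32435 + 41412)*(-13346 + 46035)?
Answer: 293449153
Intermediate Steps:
(-32435 + 41412)*(-13346 + 46035) = 8977*32689 = 293449153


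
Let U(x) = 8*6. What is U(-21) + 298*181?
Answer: 53986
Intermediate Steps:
U(x) = 48
U(-21) + 298*181 = 48 + 298*181 = 48 + 53938 = 53986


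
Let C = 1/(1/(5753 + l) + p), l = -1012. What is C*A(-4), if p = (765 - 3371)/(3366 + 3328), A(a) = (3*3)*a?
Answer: 142813143/1543544 ≈ 92.523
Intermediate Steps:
A(a) = 9*a
p = -1303/3347 (p = -2606/6694 = -2606*1/6694 = -1303/3347 ≈ -0.38930)
C = -15868127/6174176 (C = 1/(1/(5753 - 1012) - 1303/3347) = 1/(1/4741 - 1303/3347) = 1/(-6174176/15868127) = -15868127/6174176 ≈ -2.5701)
C*A(-4) = -142813143*(-4)/6174176 = -15868127/6174176*(-36) = 142813143/1543544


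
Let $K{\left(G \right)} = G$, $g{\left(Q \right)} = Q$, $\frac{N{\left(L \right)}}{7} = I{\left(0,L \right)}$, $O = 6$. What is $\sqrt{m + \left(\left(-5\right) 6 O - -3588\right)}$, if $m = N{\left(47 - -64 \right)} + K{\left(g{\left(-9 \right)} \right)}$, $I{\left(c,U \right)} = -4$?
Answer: $\sqrt{3371} \approx 58.06$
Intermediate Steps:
$N{\left(L \right)} = -28$ ($N{\left(L \right)} = 7 \left(-4\right) = -28$)
$m = -37$ ($m = -28 - 9 = -37$)
$\sqrt{m + \left(\left(-5\right) 6 O - -3588\right)} = \sqrt{-37 + \left(\left(-5\right) 6 \cdot 6 - -3588\right)} = \sqrt{-37 + \left(\left(-30\right) 6 + 3588\right)} = \sqrt{-37 + \left(-180 + 3588\right)} = \sqrt{-37 + 3408} = \sqrt{3371}$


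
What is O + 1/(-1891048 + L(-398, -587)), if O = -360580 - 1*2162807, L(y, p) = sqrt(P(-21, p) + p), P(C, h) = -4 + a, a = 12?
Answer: -9023789721806247769/3576062538883 - I*sqrt(579)/3576062538883 ≈ -2.5234e+6 - 6.7287e-12*I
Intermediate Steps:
P(C, h) = 8 (P(C, h) = -4 + 12 = 8)
L(y, p) = sqrt(8 + p)
O = -2523387 (O = -360580 - 2162807 = -2523387)
O + 1/(-1891048 + L(-398, -587)) = -2523387 + 1/(-1891048 + sqrt(8 - 587)) = -2523387 + 1/(-1891048 + sqrt(-579)) = -2523387 + 1/(-1891048 + I*sqrt(579))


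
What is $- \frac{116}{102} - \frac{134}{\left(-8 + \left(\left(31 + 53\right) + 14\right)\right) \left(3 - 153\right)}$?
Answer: $- \frac{129361}{114750} \approx -1.1273$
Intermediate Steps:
$- \frac{116}{102} - \frac{134}{\left(-8 + \left(\left(31 + 53\right) + 14\right)\right) \left(3 - 153\right)} = \left(-116\right) \frac{1}{102} - \frac{134}{\left(-8 + \left(84 + 14\right)\right) \left(-150\right)} = - \frac{58}{51} - \frac{134}{\left(-8 + 98\right) \left(-150\right)} = - \frac{58}{51} - \frac{134}{90 \left(-150\right)} = - \frac{58}{51} - \frac{134}{-13500} = - \frac{58}{51} - - \frac{67}{6750} = - \frac{58}{51} + \frac{67}{6750} = - \frac{129361}{114750}$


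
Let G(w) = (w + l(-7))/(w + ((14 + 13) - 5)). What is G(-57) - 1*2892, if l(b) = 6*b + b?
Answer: -101114/35 ≈ -2889.0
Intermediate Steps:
l(b) = 7*b
G(w) = (-49 + w)/(22 + w) (G(w) = (w + 7*(-7))/(w + ((14 + 13) - 5)) = (w - 49)/(w + (27 - 5)) = (-49 + w)/(w + 22) = (-49 + w)/(22 + w))
G(-57) - 1*2892 = (-49 - 57)/(22 - 57) - 1*2892 = -106/(-35) - 2892 = -1/35*(-106) - 2892 = 106/35 - 2892 = -101114/35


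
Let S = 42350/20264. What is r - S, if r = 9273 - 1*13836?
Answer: -46253491/10132 ≈ -4565.1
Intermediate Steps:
S = 21175/10132 (S = 42350*(1/20264) = 21175/10132 ≈ 2.0899)
r = -4563 (r = 9273 - 13836 = -4563)
r - S = -4563 - 1*21175/10132 = -4563 - 21175/10132 = -46253491/10132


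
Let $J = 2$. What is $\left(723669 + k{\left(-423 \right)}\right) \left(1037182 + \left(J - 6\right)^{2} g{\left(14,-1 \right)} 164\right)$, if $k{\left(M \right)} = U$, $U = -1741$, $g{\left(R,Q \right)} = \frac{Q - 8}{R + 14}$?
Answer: $\frac{5237132825360}{7} \approx 7.4816 \cdot 10^{11}$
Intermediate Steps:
$g{\left(R,Q \right)} = \frac{-8 + Q}{14 + R}$
$k{\left(M \right)} = -1741$
$\left(723669 + k{\left(-423 \right)}\right) \left(1037182 + \left(J - 6\right)^{2} g{\left(14,-1 \right)} 164\right) = \left(723669 - 1741\right) \left(1037182 + \left(2 - 6\right)^{2} \frac{-8 - 1}{14 + 14} \cdot 164\right) = 721928 \left(1037182 + \left(-4\right)^{2} \cdot \frac{1}{28} \left(-9\right) 164\right) = 721928 \left(1037182 + 16 \cdot \frac{1}{28} \left(-9\right) 164\right) = 721928 \left(1037182 + 16 \left(- \frac{9}{28}\right) 164\right) = 721928 \left(1037182 - \frac{5904}{7}\right) = 721928 \cdot \frac{7254370}{7} = \frac{5237132825360}{7}$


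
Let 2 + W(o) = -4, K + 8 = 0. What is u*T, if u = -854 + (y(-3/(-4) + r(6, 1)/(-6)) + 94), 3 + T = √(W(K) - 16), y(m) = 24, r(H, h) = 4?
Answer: 2208 - 736*I*√22 ≈ 2208.0 - 3452.1*I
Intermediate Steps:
K = -8 (K = -8 + 0 = -8)
W(o) = -6 (W(o) = -2 - 4 = -6)
T = -3 + I*√22 (T = -3 + √(-6 - 16) = -3 + √(-22) = -3 + I*√22 ≈ -3.0 + 4.6904*I)
u = -736 (u = -854 + (24 + 94) = -854 + 118 = -736)
u*T = -736*(-3 + I*√22) = 2208 - 736*I*√22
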